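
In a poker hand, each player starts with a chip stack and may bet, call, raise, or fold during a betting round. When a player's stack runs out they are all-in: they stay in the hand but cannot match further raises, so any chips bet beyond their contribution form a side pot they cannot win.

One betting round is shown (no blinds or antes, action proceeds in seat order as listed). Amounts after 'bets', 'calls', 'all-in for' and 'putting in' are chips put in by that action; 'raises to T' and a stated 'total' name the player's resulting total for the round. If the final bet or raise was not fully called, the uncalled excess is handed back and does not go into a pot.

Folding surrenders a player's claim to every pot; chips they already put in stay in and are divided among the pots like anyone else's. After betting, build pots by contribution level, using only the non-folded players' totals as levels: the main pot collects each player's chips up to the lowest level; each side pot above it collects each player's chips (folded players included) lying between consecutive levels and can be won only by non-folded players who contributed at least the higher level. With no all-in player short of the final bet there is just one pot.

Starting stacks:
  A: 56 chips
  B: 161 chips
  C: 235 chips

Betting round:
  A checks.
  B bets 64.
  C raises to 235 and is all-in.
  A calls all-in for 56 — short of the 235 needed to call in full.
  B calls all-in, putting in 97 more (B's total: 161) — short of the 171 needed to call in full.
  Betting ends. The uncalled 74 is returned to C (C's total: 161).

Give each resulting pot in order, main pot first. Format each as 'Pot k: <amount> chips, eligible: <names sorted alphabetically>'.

Contributions (after 74 returned to C): A=56, B=161, C=161
Pot levels (distinct totals of non-folded players): 56, 161
Layer 1-56: 56 each from A, B, C = 56*3 = 168 chips; eligible A, B, C
Layer 57-161: 105 each from B, C = 105*2 = 210 chips; eligible B, C

Pot 1: 168 chips, eligible: A, B, C
Pot 2: 210 chips, eligible: B, C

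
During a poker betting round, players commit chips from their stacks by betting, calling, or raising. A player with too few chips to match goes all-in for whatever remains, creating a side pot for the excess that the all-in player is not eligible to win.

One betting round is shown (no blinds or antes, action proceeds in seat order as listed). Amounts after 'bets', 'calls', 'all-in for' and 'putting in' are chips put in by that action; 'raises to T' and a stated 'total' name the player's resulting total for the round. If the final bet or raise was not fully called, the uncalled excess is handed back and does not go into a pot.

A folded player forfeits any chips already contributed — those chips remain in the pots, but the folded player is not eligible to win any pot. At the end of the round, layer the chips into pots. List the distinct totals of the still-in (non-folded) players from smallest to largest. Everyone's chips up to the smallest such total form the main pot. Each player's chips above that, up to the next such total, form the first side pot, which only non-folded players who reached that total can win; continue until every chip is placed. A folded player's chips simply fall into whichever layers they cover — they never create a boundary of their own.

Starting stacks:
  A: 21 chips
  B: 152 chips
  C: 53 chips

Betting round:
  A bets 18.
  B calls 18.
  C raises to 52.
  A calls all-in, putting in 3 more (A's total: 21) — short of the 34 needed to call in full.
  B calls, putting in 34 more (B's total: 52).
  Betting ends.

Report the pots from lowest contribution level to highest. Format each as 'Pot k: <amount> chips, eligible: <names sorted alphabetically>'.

Contributions: A=21, B=52, C=52
Pot levels (distinct totals of non-folded players): 21, 52
Layer 1-21: 21 each from A, B, C = 21*3 = 63 chips; eligible A, B, C
Layer 22-52: 31 each from B, C = 31*2 = 62 chips; eligible B, C

Pot 1: 63 chips, eligible: A, B, C
Pot 2: 62 chips, eligible: B, C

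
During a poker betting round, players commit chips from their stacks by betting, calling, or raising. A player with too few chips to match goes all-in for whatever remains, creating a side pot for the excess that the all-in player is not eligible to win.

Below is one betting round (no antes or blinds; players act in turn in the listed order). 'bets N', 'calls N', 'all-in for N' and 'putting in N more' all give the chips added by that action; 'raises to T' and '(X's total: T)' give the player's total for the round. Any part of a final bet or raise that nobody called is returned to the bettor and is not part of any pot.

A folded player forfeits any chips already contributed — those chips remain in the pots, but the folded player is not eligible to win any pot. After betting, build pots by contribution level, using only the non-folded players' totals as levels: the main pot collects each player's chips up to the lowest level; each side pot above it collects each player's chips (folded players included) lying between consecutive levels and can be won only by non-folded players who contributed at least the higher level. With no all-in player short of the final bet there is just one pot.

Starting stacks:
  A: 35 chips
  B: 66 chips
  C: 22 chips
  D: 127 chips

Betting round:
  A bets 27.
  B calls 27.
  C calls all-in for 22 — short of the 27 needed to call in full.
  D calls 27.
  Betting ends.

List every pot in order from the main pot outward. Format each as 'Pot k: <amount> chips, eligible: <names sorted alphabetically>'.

Pot 1: 88 chips, eligible: A, B, C, D
Pot 2: 15 chips, eligible: A, B, D

Derivation:
Contributions: A=27, B=27, C=22, D=27
Pot levels (distinct totals of non-folded players): 22, 27
Layer 1-22: 22 each from A, B, C, D = 22*4 = 88 chips; eligible A, B, C, D
Layer 23-27: 5 each from A, B, D = 5*3 = 15 chips; eligible A, B, D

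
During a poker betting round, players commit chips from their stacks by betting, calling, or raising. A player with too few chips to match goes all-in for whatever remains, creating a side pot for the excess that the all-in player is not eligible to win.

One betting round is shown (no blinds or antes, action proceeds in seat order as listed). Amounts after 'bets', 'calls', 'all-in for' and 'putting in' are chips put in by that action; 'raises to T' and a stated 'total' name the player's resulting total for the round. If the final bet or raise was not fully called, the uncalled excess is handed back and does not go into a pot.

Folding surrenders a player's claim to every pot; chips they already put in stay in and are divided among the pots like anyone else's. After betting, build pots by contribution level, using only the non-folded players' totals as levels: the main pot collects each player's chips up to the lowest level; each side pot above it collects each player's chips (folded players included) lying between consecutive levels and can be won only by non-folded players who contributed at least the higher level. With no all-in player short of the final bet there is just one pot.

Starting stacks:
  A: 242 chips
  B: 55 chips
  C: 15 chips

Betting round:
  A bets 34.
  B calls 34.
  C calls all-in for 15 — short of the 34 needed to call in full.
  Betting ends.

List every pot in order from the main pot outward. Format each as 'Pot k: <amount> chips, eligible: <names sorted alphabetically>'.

Contributions: A=34, B=34, C=15
Pot levels (distinct totals of non-folded players): 15, 34
Layer 1-15: 15 each from A, B, C = 15*3 = 45 chips; eligible A, B, C
Layer 16-34: 19 each from A, B = 19*2 = 38 chips; eligible A, B

Pot 1: 45 chips, eligible: A, B, C
Pot 2: 38 chips, eligible: A, B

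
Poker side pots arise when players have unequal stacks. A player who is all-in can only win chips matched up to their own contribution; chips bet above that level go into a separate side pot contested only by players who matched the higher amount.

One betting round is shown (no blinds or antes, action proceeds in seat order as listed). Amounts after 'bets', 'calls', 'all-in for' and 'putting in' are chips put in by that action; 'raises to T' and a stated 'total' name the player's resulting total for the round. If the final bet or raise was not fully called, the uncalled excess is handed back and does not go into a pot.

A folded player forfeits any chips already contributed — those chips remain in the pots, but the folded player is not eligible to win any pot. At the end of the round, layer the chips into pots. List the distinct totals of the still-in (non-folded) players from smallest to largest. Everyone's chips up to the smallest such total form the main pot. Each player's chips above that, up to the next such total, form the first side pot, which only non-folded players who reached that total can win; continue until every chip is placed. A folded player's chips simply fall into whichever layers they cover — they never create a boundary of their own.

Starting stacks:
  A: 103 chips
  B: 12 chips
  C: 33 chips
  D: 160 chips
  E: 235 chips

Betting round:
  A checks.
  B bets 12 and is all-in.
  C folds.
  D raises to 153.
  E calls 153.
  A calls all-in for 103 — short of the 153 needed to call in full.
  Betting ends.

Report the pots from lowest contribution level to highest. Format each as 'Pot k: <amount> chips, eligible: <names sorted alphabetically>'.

Contributions: A=103, B=12, D=153, E=153
Folded: C
Pot levels (distinct totals of non-folded players): 12, 103, 153
Layer 1-12: 12 each from A, B, D, E = 12*4 = 48 chips; eligible A, B, D, E
Layer 13-103: 91 each from A, D, E = 91*3 = 273 chips; eligible A, D, E
Layer 104-153: 50 each from D, E = 50*2 = 100 chips; eligible D, E

Pot 1: 48 chips, eligible: A, B, D, E
Pot 2: 273 chips, eligible: A, D, E
Pot 3: 100 chips, eligible: D, E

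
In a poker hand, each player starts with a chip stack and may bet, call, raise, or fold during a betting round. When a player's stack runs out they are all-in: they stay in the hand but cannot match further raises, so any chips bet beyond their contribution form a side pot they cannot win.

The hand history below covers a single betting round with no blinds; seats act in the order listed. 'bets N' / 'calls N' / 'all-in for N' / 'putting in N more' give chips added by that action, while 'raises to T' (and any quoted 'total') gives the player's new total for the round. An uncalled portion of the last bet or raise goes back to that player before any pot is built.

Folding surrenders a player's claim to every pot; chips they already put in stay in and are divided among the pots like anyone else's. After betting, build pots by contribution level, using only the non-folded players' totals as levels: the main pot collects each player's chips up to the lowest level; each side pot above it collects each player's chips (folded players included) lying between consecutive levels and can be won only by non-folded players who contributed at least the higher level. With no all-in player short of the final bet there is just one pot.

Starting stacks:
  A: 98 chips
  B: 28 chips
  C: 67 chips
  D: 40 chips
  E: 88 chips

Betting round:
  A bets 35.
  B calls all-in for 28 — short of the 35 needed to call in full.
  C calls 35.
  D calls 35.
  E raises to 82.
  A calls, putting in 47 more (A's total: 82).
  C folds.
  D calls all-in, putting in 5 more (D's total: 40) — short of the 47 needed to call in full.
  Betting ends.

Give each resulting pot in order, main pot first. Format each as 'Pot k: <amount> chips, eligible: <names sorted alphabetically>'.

Pot 1: 140 chips, eligible: A, B, D, E
Pot 2: 43 chips, eligible: A, D, E
Pot 3: 84 chips, eligible: A, E

Derivation:
Contributions: A=82, B=28, C=35, D=40, E=82
Folded: C
Pot levels (distinct totals of non-folded players): 28, 40, 82
Layer 1-28: 28 each from A, B, C, D, E = 28*5 = 140 chips; eligible A, B, D, E
Layer 29-40: A 12 + C 7 + D 12 + E 12 = 43 chips; eligible A, D, E
Layer 41-82: 42 each from A, E = 42*2 = 84 chips; eligible A, E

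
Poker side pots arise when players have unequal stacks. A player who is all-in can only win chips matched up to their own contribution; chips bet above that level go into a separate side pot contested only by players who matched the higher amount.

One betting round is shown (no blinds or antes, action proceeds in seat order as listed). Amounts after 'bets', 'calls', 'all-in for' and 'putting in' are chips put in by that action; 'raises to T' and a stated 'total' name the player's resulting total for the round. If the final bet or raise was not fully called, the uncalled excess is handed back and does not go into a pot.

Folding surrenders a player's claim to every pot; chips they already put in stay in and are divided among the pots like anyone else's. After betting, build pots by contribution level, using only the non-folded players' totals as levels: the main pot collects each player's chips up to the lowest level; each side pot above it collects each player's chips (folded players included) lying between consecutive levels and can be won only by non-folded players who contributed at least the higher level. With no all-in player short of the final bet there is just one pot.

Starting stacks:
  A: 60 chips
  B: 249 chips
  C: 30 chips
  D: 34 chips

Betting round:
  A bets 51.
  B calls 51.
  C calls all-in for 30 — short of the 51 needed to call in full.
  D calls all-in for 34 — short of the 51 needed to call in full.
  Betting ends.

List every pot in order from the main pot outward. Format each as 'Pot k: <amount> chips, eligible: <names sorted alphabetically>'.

Contributions: A=51, B=51, C=30, D=34
Pot levels (distinct totals of non-folded players): 30, 34, 51
Layer 1-30: 30 each from A, B, C, D = 30*4 = 120 chips; eligible A, B, C, D
Layer 31-34: 4 each from A, B, D = 4*3 = 12 chips; eligible A, B, D
Layer 35-51: 17 each from A, B = 17*2 = 34 chips; eligible A, B

Pot 1: 120 chips, eligible: A, B, C, D
Pot 2: 12 chips, eligible: A, B, D
Pot 3: 34 chips, eligible: A, B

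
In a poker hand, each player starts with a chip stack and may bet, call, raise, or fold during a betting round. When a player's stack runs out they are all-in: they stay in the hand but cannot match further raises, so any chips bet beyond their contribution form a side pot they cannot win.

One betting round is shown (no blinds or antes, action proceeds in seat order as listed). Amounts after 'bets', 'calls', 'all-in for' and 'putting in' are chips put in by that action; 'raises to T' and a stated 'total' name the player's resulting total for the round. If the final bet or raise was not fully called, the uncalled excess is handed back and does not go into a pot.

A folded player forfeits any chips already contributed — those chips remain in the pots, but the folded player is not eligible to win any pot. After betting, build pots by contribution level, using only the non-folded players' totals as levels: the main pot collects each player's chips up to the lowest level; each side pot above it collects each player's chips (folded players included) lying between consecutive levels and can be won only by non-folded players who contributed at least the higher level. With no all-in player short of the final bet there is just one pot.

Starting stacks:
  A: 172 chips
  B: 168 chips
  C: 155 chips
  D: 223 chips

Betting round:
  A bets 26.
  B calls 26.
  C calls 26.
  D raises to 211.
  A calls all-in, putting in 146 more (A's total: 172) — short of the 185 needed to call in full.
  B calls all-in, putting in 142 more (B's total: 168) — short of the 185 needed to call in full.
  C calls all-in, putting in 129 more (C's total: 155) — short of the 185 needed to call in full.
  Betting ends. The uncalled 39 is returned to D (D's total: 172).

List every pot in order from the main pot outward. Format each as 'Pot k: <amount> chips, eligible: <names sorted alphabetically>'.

Contributions (after 39 returned to D): A=172, B=168, C=155, D=172
Pot levels (distinct totals of non-folded players): 155, 168, 172
Layer 1-155: 155 each from A, B, C, D = 155*4 = 620 chips; eligible A, B, C, D
Layer 156-168: 13 each from A, B, D = 13*3 = 39 chips; eligible A, B, D
Layer 169-172: 4 each from A, D = 4*2 = 8 chips; eligible A, D

Pot 1: 620 chips, eligible: A, B, C, D
Pot 2: 39 chips, eligible: A, B, D
Pot 3: 8 chips, eligible: A, D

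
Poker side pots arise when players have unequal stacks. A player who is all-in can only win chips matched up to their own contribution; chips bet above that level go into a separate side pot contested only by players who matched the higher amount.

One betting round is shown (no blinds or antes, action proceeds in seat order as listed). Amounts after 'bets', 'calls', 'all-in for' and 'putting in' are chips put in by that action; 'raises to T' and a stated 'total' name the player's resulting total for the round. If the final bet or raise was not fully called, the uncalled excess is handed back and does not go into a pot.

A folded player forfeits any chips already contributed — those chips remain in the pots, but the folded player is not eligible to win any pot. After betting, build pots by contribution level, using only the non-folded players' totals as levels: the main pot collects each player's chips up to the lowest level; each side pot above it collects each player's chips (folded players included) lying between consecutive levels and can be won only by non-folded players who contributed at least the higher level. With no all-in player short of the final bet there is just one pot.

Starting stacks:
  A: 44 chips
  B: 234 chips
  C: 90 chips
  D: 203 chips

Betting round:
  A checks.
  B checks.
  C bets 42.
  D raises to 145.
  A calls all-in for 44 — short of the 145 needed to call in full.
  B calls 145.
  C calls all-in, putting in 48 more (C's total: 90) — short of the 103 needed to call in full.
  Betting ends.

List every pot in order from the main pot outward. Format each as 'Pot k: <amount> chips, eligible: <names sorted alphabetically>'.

Pot 1: 176 chips, eligible: A, B, C, D
Pot 2: 138 chips, eligible: B, C, D
Pot 3: 110 chips, eligible: B, D

Derivation:
Contributions: A=44, B=145, C=90, D=145
Pot levels (distinct totals of non-folded players): 44, 90, 145
Layer 1-44: 44 each from A, B, C, D = 44*4 = 176 chips; eligible A, B, C, D
Layer 45-90: 46 each from B, C, D = 46*3 = 138 chips; eligible B, C, D
Layer 91-145: 55 each from B, D = 55*2 = 110 chips; eligible B, D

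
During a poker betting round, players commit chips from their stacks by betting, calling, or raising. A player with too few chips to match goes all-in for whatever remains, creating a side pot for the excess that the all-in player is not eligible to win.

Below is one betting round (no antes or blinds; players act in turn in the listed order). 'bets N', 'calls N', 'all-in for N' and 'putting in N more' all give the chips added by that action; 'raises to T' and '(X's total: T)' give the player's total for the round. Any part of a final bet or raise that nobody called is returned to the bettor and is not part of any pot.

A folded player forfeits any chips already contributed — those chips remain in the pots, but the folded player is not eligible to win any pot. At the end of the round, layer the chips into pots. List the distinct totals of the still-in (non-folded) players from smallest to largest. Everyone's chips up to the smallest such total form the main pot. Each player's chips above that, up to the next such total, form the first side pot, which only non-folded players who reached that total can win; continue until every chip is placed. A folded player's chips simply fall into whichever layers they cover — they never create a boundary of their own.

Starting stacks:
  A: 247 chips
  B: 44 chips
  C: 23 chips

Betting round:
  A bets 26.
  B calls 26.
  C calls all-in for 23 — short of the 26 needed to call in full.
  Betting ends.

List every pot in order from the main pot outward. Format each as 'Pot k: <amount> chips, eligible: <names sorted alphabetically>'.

Contributions: A=26, B=26, C=23
Pot levels (distinct totals of non-folded players): 23, 26
Layer 1-23: 23 each from A, B, C = 23*3 = 69 chips; eligible A, B, C
Layer 24-26: 3 each from A, B = 3*2 = 6 chips; eligible A, B

Pot 1: 69 chips, eligible: A, B, C
Pot 2: 6 chips, eligible: A, B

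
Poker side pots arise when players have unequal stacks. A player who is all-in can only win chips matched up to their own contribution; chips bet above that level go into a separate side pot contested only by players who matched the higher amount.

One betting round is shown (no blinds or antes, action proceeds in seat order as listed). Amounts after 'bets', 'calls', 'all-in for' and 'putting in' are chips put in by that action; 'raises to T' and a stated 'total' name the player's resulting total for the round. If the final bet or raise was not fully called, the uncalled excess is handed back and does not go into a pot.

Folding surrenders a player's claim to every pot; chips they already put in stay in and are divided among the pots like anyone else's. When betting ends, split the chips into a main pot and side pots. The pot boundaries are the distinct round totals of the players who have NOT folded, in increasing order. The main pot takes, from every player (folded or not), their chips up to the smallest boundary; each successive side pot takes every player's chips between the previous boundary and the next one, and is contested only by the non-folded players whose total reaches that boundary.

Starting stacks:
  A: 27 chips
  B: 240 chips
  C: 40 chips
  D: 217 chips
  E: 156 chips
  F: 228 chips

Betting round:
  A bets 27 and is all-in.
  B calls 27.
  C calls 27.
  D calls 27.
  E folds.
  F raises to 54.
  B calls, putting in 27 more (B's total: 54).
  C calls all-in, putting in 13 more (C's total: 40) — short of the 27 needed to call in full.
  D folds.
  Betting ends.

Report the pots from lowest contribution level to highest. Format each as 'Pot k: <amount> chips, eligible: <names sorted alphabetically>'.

Pot 1: 135 chips, eligible: A, B, C, F
Pot 2: 39 chips, eligible: B, C, F
Pot 3: 28 chips, eligible: B, F

Derivation:
Contributions: A=27, B=54, C=40, D=27, F=54
Folded: D, E
Pot levels (distinct totals of non-folded players): 27, 40, 54
Layer 1-27: 27 each from A, B, C, D, F = 27*5 = 135 chips; eligible A, B, C, F
Layer 28-40: 13 each from B, C, F = 13*3 = 39 chips; eligible B, C, F
Layer 41-54: 14 each from B, F = 14*2 = 28 chips; eligible B, F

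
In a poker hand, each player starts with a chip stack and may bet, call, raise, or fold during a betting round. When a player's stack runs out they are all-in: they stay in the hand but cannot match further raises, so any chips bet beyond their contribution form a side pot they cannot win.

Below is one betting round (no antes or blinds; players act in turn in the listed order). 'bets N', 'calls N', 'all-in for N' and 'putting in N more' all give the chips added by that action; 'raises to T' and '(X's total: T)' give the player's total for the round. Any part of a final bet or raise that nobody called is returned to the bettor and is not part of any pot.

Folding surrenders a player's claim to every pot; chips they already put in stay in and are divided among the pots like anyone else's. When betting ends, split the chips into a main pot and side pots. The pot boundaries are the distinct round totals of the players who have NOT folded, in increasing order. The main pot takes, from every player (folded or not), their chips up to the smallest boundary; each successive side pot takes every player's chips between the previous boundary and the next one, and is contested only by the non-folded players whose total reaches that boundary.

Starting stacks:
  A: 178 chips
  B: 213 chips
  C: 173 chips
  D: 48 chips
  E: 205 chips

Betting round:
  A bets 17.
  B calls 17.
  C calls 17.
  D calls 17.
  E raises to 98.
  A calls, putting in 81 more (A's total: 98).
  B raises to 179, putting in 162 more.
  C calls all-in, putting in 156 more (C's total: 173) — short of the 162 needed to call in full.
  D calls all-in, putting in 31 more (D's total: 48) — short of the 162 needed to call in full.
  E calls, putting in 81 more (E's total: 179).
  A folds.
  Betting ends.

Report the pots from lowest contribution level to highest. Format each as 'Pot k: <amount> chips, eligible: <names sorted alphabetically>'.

Contributions: A=98, B=179, C=173, D=48, E=179
Folded: A
Pot levels (distinct totals of non-folded players): 48, 173, 179
Layer 1-48: 48 each from A, B, C, D, E = 48*5 = 240 chips; eligible B, C, D, E
Layer 49-173: A 50 + B 125 + C 125 + E 125 = 425 chips; eligible B, C, E
Layer 174-179: 6 each from B, E = 6*2 = 12 chips; eligible B, E

Pot 1: 240 chips, eligible: B, C, D, E
Pot 2: 425 chips, eligible: B, C, E
Pot 3: 12 chips, eligible: B, E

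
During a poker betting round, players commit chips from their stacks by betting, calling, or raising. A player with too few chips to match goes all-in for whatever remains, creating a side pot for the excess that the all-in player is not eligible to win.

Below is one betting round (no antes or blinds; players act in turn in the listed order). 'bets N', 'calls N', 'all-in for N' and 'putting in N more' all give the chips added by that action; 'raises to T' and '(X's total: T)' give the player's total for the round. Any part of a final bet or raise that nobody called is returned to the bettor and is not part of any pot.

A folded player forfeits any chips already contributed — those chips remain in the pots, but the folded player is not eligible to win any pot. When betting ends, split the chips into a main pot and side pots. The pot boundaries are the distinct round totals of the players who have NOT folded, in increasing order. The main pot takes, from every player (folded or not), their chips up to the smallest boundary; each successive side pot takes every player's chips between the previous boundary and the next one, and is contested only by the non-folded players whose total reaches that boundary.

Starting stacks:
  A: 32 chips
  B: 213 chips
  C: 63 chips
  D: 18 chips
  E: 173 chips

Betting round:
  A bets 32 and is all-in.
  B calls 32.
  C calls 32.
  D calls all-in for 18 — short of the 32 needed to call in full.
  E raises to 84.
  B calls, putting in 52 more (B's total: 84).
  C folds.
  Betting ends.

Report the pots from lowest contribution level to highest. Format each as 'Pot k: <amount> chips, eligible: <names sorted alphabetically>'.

Contributions: A=32, B=84, C=32, D=18, E=84
Folded: C
Pot levels (distinct totals of non-folded players): 18, 32, 84
Layer 1-18: 18 each from A, B, C, D, E = 18*5 = 90 chips; eligible A, B, D, E
Layer 19-32: 14 each from A, B, C, E = 14*4 = 56 chips; eligible A, B, E
Layer 33-84: 52 each from B, E = 52*2 = 104 chips; eligible B, E

Pot 1: 90 chips, eligible: A, B, D, E
Pot 2: 56 chips, eligible: A, B, E
Pot 3: 104 chips, eligible: B, E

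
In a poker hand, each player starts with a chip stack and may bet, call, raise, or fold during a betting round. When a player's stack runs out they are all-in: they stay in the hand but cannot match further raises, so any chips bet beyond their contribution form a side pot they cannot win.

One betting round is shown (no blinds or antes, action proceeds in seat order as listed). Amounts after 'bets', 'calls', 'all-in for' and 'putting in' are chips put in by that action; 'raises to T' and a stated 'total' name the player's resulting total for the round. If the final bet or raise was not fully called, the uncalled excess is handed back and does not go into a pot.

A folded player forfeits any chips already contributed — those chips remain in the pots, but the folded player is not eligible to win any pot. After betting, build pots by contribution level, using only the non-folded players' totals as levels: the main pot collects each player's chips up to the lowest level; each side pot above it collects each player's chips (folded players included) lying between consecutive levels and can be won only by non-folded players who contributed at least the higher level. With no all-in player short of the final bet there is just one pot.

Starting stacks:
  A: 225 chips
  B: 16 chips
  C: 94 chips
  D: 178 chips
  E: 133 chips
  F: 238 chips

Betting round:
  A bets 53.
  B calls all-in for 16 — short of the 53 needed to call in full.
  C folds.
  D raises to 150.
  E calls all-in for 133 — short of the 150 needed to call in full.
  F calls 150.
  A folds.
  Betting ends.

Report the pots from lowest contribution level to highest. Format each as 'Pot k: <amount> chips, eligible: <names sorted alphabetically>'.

Pot 1: 80 chips, eligible: B, D, E, F
Pot 2: 388 chips, eligible: D, E, F
Pot 3: 34 chips, eligible: D, F

Derivation:
Contributions: A=53, B=16, D=150, E=133, F=150
Folded: A, C
Pot levels (distinct totals of non-folded players): 16, 133, 150
Layer 1-16: 16 each from A, B, D, E, F = 16*5 = 80 chips; eligible B, D, E, F
Layer 17-133: A 37 + D 117 + E 117 + F 117 = 388 chips; eligible D, E, F
Layer 134-150: 17 each from D, F = 17*2 = 34 chips; eligible D, F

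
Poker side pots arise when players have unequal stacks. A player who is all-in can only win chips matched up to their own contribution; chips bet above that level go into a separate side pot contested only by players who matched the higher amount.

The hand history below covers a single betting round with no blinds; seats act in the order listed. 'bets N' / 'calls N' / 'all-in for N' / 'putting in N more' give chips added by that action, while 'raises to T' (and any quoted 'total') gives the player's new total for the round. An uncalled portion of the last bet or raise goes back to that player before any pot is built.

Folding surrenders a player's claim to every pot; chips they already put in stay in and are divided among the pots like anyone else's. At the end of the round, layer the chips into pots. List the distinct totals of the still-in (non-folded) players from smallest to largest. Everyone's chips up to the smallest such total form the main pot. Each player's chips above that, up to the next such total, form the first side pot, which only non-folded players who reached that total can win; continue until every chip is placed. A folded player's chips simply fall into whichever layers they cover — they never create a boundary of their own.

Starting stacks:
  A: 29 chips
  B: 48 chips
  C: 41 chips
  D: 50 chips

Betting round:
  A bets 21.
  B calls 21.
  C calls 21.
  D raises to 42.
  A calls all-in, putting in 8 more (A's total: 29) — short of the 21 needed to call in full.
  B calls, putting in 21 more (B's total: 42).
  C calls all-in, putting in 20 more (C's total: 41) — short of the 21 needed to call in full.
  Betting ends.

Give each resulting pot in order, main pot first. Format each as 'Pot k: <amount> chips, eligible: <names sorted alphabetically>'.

Contributions: A=29, B=42, C=41, D=42
Pot levels (distinct totals of non-folded players): 29, 41, 42
Layer 1-29: 29 each from A, B, C, D = 29*4 = 116 chips; eligible A, B, C, D
Layer 30-41: 12 each from B, C, D = 12*3 = 36 chips; eligible B, C, D
Layer 42-42: 1 each from B, D = 1*2 = 2 chips; eligible B, D

Pot 1: 116 chips, eligible: A, B, C, D
Pot 2: 36 chips, eligible: B, C, D
Pot 3: 2 chips, eligible: B, D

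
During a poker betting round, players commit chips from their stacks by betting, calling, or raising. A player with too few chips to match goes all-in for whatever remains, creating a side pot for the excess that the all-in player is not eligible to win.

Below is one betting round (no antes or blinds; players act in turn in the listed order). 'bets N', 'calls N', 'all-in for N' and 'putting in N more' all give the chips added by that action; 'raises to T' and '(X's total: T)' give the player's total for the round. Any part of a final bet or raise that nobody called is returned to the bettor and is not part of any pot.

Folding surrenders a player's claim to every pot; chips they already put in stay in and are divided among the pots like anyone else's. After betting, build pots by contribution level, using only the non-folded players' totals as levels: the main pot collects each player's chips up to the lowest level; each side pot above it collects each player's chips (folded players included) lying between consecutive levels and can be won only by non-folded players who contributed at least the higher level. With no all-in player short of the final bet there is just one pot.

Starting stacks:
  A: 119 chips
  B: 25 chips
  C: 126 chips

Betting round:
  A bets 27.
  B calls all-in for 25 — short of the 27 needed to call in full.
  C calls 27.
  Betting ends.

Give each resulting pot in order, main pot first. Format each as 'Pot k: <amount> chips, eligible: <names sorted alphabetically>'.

Pot 1: 75 chips, eligible: A, B, C
Pot 2: 4 chips, eligible: A, C

Derivation:
Contributions: A=27, B=25, C=27
Pot levels (distinct totals of non-folded players): 25, 27
Layer 1-25: 25 each from A, B, C = 25*3 = 75 chips; eligible A, B, C
Layer 26-27: 2 each from A, C = 2*2 = 4 chips; eligible A, C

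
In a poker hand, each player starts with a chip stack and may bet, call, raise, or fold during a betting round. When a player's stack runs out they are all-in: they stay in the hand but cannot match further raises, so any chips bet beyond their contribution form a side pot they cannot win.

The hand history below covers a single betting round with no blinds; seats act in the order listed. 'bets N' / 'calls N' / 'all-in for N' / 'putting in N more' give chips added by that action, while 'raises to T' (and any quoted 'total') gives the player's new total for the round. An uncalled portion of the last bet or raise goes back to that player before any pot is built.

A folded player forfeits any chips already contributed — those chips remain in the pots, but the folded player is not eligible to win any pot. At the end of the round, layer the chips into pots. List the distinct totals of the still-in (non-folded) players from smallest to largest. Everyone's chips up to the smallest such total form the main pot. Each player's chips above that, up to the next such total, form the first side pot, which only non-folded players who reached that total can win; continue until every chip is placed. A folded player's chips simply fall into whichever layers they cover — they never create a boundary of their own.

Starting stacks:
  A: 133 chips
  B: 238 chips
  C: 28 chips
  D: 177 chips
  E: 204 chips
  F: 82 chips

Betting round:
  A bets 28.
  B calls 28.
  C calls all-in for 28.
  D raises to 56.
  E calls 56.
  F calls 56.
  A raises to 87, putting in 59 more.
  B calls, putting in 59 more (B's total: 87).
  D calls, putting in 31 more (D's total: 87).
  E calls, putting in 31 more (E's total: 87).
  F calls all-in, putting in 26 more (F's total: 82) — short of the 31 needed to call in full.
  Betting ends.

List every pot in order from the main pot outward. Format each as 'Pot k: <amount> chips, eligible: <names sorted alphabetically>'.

Contributions: A=87, B=87, C=28, D=87, E=87, F=82
Pot levels (distinct totals of non-folded players): 28, 82, 87
Layer 1-28: 28 each from A, B, C, D, E, F = 28*6 = 168 chips; eligible A, B, C, D, E, F
Layer 29-82: 54 each from A, B, D, E, F = 54*5 = 270 chips; eligible A, B, D, E, F
Layer 83-87: 5 each from A, B, D, E = 5*4 = 20 chips; eligible A, B, D, E

Pot 1: 168 chips, eligible: A, B, C, D, E, F
Pot 2: 270 chips, eligible: A, B, D, E, F
Pot 3: 20 chips, eligible: A, B, D, E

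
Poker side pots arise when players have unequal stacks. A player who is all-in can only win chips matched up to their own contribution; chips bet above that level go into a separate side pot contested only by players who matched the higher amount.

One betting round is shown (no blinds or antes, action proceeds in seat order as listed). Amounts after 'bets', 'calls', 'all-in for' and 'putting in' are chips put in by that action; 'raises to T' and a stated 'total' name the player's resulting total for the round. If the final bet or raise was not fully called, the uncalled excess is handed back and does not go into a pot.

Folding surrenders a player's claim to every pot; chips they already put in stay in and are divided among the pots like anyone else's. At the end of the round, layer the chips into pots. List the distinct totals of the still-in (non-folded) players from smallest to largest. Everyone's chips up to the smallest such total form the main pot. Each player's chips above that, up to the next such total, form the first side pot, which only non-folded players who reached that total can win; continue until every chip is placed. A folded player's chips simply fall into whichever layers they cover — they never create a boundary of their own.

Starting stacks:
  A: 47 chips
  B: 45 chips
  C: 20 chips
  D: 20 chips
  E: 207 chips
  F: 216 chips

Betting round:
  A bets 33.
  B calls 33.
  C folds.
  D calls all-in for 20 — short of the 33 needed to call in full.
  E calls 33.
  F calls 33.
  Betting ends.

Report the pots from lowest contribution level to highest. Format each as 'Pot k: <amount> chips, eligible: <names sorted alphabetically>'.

Contributions: A=33, B=33, D=20, E=33, F=33
Folded: C
Pot levels (distinct totals of non-folded players): 20, 33
Layer 1-20: 20 each from A, B, D, E, F = 20*5 = 100 chips; eligible A, B, D, E, F
Layer 21-33: 13 each from A, B, E, F = 13*4 = 52 chips; eligible A, B, E, F

Pot 1: 100 chips, eligible: A, B, D, E, F
Pot 2: 52 chips, eligible: A, B, E, F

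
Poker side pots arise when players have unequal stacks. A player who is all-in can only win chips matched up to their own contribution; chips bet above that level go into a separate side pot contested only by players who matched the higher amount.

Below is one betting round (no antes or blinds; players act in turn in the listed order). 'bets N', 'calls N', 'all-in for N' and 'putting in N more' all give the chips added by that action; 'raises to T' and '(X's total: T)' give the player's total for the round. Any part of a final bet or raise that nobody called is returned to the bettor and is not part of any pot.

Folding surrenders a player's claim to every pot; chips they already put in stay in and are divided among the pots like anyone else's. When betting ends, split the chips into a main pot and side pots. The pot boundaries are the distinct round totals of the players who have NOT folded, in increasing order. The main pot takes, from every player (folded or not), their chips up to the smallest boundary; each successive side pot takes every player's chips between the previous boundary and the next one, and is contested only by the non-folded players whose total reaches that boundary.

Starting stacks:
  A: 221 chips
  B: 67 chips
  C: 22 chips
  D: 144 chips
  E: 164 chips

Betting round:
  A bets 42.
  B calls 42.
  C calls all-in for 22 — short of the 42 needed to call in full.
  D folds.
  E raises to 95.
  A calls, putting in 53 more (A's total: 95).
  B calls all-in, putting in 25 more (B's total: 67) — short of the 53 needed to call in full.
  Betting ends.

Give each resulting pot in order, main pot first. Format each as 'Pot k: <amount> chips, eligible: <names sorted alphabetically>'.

Contributions: A=95, B=67, C=22, E=95
Folded: D
Pot levels (distinct totals of non-folded players): 22, 67, 95
Layer 1-22: 22 each from A, B, C, E = 22*4 = 88 chips; eligible A, B, C, E
Layer 23-67: 45 each from A, B, E = 45*3 = 135 chips; eligible A, B, E
Layer 68-95: 28 each from A, E = 28*2 = 56 chips; eligible A, E

Pot 1: 88 chips, eligible: A, B, C, E
Pot 2: 135 chips, eligible: A, B, E
Pot 3: 56 chips, eligible: A, E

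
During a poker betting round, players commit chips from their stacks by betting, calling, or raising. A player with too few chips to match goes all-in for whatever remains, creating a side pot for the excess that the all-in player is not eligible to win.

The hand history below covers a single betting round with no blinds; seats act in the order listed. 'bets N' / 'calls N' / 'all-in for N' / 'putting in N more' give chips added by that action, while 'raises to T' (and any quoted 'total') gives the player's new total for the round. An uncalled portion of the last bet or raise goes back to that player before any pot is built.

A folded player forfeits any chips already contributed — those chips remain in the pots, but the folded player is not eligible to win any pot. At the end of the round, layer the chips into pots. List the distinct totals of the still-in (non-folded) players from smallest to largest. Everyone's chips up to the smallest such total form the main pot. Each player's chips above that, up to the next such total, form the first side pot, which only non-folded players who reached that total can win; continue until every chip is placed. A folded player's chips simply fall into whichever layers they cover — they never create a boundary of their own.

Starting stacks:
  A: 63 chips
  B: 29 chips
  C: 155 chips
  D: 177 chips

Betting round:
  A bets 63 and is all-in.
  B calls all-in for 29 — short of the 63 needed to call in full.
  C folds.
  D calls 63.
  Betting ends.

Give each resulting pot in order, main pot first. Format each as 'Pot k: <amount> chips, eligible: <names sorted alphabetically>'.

Pot 1: 87 chips, eligible: A, B, D
Pot 2: 68 chips, eligible: A, D

Derivation:
Contributions: A=63, B=29, D=63
Folded: C
Pot levels (distinct totals of non-folded players): 29, 63
Layer 1-29: 29 each from A, B, D = 29*3 = 87 chips; eligible A, B, D
Layer 30-63: 34 each from A, D = 34*2 = 68 chips; eligible A, D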